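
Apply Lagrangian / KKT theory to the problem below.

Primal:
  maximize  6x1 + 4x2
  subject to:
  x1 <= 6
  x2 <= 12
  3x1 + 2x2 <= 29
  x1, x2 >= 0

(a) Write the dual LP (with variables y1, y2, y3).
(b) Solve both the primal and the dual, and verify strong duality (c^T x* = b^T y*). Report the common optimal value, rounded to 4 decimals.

The standard primal-dual pair for 'max c^T x s.t. A x <= b, x >= 0' is:
  Dual:  min b^T y  s.t.  A^T y >= c,  y >= 0.

So the dual LP is:
  minimize  6y1 + 12y2 + 29y3
  subject to:
    y1 + 3y3 >= 6
    y2 + 2y3 >= 4
    y1, y2, y3 >= 0

Solving the primal: x* = (1.6667, 12).
  primal value c^T x* = 58.
Solving the dual: y* = (0, 0, 2).
  dual value b^T y* = 58.
Strong duality: c^T x* = b^T y*. Confirmed.

58


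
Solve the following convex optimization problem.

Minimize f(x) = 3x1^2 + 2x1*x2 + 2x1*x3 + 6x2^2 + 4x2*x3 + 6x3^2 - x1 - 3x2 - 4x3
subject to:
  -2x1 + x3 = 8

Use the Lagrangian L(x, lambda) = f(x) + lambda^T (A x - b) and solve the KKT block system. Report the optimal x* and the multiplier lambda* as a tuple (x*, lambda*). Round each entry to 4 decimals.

Form the Lagrangian:
  L(x, lambda) = (1/2) x^T Q x + c^T x + lambda^T (A x - b)
Stationarity (grad_x L = 0): Q x + c + A^T lambda = 0.
Primal feasibility: A x = b.

This gives the KKT block system:
  [ Q   A^T ] [ x     ]   [-c ]
  [ A    0  ] [ lambda ] = [ b ]

Solving the linear system:
  x*      = (-3.2578, 0.2981, 1.4845)
  lambda* = (-8.4907)
  f(x*)   = 32.1755

x* = (-3.2578, 0.2981, 1.4845), lambda* = (-8.4907)


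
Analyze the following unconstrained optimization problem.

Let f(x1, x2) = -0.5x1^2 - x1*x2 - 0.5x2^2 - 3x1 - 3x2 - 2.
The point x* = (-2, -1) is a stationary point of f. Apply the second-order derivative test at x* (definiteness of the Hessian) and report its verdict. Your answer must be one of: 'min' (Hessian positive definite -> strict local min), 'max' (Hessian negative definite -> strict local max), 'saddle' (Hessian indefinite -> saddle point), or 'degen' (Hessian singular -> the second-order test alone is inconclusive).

Compute the Hessian H = grad^2 f:
  H = [[-1, -1], [-1, -1]]
Verify stationarity: grad f(x*) = H x* + g = (0, 0).
Eigenvalues of H: -2, 0.
H has a zero eigenvalue (singular; negative semidefinite but not definite), so H is neither positive definite, negative definite, nor indefinite. The second-order test alone is inconclusive -> degen.
(Indeed, f is constant along the null direction of H through x*, so x* is not a strict local extremum.)

degen


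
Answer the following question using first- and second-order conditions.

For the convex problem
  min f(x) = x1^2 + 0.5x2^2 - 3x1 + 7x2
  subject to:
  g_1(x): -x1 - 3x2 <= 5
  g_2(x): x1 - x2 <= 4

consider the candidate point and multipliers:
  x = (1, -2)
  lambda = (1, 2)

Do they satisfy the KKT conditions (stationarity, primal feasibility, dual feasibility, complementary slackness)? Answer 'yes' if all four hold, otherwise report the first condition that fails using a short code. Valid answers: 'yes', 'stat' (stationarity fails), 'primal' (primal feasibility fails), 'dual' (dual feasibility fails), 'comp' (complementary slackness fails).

Gradient of f: grad f(x) = Q x + c = (-1, 5)
Constraint values g_i(x) = a_i^T x - b_i:
  g_1((1, -2)) = 0
  g_2((1, -2)) = -1
Stationarity residual: grad f(x) + sum_i lambda_i a_i = (0, 0)
  -> stationarity OK
Primal feasibility (all g_i <= 0): OK
Dual feasibility (all lambda_i >= 0): OK
Complementary slackness (lambda_i * g_i(x) = 0 for all i): FAILS

Verdict: the first failing condition is complementary_slackness -> comp.

comp


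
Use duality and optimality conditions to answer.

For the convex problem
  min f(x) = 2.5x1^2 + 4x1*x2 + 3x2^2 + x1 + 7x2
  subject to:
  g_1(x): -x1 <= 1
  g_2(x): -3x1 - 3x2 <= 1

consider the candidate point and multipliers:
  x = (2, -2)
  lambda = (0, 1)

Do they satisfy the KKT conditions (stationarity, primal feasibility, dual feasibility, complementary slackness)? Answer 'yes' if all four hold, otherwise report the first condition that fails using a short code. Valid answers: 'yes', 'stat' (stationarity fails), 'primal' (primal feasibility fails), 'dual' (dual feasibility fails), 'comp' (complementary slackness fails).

Gradient of f: grad f(x) = Q x + c = (3, 3)
Constraint values g_i(x) = a_i^T x - b_i:
  g_1((2, -2)) = -3
  g_2((2, -2)) = -1
Stationarity residual: grad f(x) + sum_i lambda_i a_i = (0, 0)
  -> stationarity OK
Primal feasibility (all g_i <= 0): OK
Dual feasibility (all lambda_i >= 0): OK
Complementary slackness (lambda_i * g_i(x) = 0 for all i): FAILS

Verdict: the first failing condition is complementary_slackness -> comp.

comp


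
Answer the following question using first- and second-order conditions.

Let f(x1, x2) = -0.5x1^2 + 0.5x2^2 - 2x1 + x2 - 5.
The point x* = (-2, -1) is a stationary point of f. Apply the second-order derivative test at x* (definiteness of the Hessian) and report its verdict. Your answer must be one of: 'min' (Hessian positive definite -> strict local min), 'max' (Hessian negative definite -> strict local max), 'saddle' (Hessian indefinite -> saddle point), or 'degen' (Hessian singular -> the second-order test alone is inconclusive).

Compute the Hessian H = grad^2 f:
  H = [[-1, 0], [0, 1]]
Verify stationarity: grad f(x*) = H x* + g = (0, 0).
Eigenvalues of H: -1, 1.
Eigenvalues have mixed signs, so H is indefinite -> x* is a saddle point.

saddle


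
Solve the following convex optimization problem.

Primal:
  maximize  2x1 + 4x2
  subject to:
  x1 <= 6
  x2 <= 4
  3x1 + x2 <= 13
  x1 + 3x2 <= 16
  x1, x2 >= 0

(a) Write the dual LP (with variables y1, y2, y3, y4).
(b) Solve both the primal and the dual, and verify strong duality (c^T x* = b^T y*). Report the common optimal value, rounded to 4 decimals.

The standard primal-dual pair for 'max c^T x s.t. A x <= b, x >= 0' is:
  Dual:  min b^T y  s.t.  A^T y >= c,  y >= 0.

So the dual LP is:
  minimize  6y1 + 4y2 + 13y3 + 16y4
  subject to:
    y1 + 3y3 + y4 >= 2
    y2 + y3 + 3y4 >= 4
    y1, y2, y3, y4 >= 0

Solving the primal: x* = (3, 4).
  primal value c^T x* = 22.
Solving the dual: y* = (0, 3.3333, 0.6667, 0).
  dual value b^T y* = 22.
Strong duality: c^T x* = b^T y*. Confirmed.

22


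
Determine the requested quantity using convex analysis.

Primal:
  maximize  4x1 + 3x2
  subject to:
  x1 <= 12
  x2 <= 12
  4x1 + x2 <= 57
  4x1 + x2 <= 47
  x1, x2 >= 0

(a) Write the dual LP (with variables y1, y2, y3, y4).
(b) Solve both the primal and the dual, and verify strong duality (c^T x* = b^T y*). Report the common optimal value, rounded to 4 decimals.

The standard primal-dual pair for 'max c^T x s.t. A x <= b, x >= 0' is:
  Dual:  min b^T y  s.t.  A^T y >= c,  y >= 0.

So the dual LP is:
  minimize  12y1 + 12y2 + 57y3 + 47y4
  subject to:
    y1 + 4y3 + 4y4 >= 4
    y2 + y3 + y4 >= 3
    y1, y2, y3, y4 >= 0

Solving the primal: x* = (8.75, 12).
  primal value c^T x* = 71.
Solving the dual: y* = (0, 2, 0, 1).
  dual value b^T y* = 71.
Strong duality: c^T x* = b^T y*. Confirmed.

71


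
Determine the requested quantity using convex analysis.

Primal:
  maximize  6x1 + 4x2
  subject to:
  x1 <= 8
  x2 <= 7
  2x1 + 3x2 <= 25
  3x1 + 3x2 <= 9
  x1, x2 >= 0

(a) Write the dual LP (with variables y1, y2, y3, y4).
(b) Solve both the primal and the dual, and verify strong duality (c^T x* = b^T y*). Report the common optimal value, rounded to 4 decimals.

The standard primal-dual pair for 'max c^T x s.t. A x <= b, x >= 0' is:
  Dual:  min b^T y  s.t.  A^T y >= c,  y >= 0.

So the dual LP is:
  minimize  8y1 + 7y2 + 25y3 + 9y4
  subject to:
    y1 + 2y3 + 3y4 >= 6
    y2 + 3y3 + 3y4 >= 4
    y1, y2, y3, y4 >= 0

Solving the primal: x* = (3, 0).
  primal value c^T x* = 18.
Solving the dual: y* = (0, 0, 0, 2).
  dual value b^T y* = 18.
Strong duality: c^T x* = b^T y*. Confirmed.

18


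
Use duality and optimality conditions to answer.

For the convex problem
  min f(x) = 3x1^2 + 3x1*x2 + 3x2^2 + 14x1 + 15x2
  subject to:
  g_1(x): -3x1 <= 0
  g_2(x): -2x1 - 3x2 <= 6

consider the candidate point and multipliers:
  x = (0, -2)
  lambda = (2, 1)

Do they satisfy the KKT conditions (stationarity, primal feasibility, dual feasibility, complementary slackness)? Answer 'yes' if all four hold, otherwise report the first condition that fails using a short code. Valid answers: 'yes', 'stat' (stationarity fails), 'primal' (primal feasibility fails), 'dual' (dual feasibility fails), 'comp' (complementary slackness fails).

Gradient of f: grad f(x) = Q x + c = (8, 3)
Constraint values g_i(x) = a_i^T x - b_i:
  g_1((0, -2)) = 0
  g_2((0, -2)) = 0
Stationarity residual: grad f(x) + sum_i lambda_i a_i = (0, 0)
  -> stationarity OK
Primal feasibility (all g_i <= 0): OK
Dual feasibility (all lambda_i >= 0): OK
Complementary slackness (lambda_i * g_i(x) = 0 for all i): OK

Verdict: yes, KKT holds.

yes


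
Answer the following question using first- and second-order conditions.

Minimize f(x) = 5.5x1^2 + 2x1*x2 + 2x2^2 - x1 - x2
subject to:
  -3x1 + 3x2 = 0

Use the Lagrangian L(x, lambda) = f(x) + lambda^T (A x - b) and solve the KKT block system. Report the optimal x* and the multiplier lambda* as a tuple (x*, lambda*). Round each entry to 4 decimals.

Form the Lagrangian:
  L(x, lambda) = (1/2) x^T Q x + c^T x + lambda^T (A x - b)
Stationarity (grad_x L = 0): Q x + c + A^T lambda = 0.
Primal feasibility: A x = b.

This gives the KKT block system:
  [ Q   A^T ] [ x     ]   [-c ]
  [ A    0  ] [ lambda ] = [ b ]

Solving the linear system:
  x*      = (0.1053, 0.1053)
  lambda* = (0.1228)
  f(x*)   = -0.1053

x* = (0.1053, 0.1053), lambda* = (0.1228)


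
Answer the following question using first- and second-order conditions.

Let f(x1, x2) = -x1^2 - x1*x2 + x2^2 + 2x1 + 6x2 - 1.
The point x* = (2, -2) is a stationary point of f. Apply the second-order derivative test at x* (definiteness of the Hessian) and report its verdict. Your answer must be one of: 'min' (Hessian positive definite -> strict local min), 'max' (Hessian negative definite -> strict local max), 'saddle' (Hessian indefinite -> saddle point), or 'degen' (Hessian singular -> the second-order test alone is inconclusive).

Compute the Hessian H = grad^2 f:
  H = [[-2, -1], [-1, 2]]
Verify stationarity: grad f(x*) = H x* + g = (0, 0).
Eigenvalues of H: -2.2361, 2.2361.
Eigenvalues have mixed signs, so H is indefinite -> x* is a saddle point.

saddle


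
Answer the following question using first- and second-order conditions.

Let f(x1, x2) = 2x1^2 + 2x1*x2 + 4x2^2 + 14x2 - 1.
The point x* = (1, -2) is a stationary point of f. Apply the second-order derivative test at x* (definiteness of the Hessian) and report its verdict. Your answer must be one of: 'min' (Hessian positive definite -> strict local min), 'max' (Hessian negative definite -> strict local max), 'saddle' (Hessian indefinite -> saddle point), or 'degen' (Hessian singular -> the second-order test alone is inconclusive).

Compute the Hessian H = grad^2 f:
  H = [[4, 2], [2, 8]]
Verify stationarity: grad f(x*) = H x* + g = (0, 0).
Eigenvalues of H: 3.1716, 8.8284.
Both eigenvalues > 0, so H is positive definite -> x* is a strict local min.

min


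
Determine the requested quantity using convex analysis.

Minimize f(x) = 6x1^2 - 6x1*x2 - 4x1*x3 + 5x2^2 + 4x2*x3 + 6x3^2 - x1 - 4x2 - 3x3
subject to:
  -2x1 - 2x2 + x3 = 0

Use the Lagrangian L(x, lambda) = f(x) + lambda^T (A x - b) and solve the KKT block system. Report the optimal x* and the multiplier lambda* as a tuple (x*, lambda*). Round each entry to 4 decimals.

Form the Lagrangian:
  L(x, lambda) = (1/2) x^T Q x + c^T x + lambda^T (A x - b)
Stationarity (grad_x L = 0): Q x + c + A^T lambda = 0.
Primal feasibility: A x = b.

This gives the KKT block system:
  [ Q   A^T ] [ x     ]   [-c ]
  [ A    0  ] [ lambda ] = [ b ]

Solving the linear system:
  x*      = (0.0657, 0.0979, 0.3271)
  lambda* = (-1.0536)
  f(x*)   = -0.7192

x* = (0.0657, 0.0979, 0.3271), lambda* = (-1.0536)


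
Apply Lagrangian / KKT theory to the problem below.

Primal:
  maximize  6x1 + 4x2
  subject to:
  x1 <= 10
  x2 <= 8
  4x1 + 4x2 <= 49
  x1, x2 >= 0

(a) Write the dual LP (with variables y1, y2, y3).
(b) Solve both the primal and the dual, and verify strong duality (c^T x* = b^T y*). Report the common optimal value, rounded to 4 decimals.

The standard primal-dual pair for 'max c^T x s.t. A x <= b, x >= 0' is:
  Dual:  min b^T y  s.t.  A^T y >= c,  y >= 0.

So the dual LP is:
  minimize  10y1 + 8y2 + 49y3
  subject to:
    y1 + 4y3 >= 6
    y2 + 4y3 >= 4
    y1, y2, y3 >= 0

Solving the primal: x* = (10, 2.25).
  primal value c^T x* = 69.
Solving the dual: y* = (2, 0, 1).
  dual value b^T y* = 69.
Strong duality: c^T x* = b^T y*. Confirmed.

69


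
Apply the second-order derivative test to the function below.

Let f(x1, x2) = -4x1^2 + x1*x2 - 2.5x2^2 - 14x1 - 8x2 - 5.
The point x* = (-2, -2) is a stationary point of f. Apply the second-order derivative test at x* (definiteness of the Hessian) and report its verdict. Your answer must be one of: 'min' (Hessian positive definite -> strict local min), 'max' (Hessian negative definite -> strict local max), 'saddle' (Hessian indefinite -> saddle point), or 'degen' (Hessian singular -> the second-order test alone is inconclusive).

Compute the Hessian H = grad^2 f:
  H = [[-8, 1], [1, -5]]
Verify stationarity: grad f(x*) = H x* + g = (0, 0).
Eigenvalues of H: -8.3028, -4.6972.
Both eigenvalues < 0, so H is negative definite -> x* is a strict local max.

max


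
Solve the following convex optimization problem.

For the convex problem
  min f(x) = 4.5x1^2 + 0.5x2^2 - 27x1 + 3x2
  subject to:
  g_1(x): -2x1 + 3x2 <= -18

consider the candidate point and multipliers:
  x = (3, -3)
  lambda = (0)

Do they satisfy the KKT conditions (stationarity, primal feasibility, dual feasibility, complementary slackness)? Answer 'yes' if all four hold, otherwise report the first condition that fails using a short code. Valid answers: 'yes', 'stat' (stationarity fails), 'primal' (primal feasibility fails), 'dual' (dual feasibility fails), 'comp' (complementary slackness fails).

Gradient of f: grad f(x) = Q x + c = (0, 0)
Constraint values g_i(x) = a_i^T x - b_i:
  g_1((3, -3)) = 3
Stationarity residual: grad f(x) + sum_i lambda_i a_i = (0, 0)
  -> stationarity OK
Primal feasibility (all g_i <= 0): FAILS
Dual feasibility (all lambda_i >= 0): OK
Complementary slackness (lambda_i * g_i(x) = 0 for all i): OK

Verdict: the first failing condition is primal_feasibility -> primal.

primal


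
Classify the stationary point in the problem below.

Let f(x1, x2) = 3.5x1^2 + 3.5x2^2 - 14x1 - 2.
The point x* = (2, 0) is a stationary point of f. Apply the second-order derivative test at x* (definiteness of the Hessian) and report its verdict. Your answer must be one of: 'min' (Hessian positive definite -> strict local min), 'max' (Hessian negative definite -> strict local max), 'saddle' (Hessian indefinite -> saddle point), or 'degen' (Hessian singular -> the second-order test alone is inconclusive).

Compute the Hessian H = grad^2 f:
  H = [[7, 0], [0, 7]]
Verify stationarity: grad f(x*) = H x* + g = (0, 0).
Eigenvalues of H: 7, 7.
Both eigenvalues > 0, so H is positive definite -> x* is a strict local min.

min


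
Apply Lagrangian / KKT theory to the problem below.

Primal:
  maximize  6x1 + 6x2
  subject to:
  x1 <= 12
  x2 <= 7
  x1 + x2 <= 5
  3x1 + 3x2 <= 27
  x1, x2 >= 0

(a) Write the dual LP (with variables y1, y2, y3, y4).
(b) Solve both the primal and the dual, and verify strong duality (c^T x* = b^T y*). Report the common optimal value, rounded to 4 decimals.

The standard primal-dual pair for 'max c^T x s.t. A x <= b, x >= 0' is:
  Dual:  min b^T y  s.t.  A^T y >= c,  y >= 0.

So the dual LP is:
  minimize  12y1 + 7y2 + 5y3 + 27y4
  subject to:
    y1 + y3 + 3y4 >= 6
    y2 + y3 + 3y4 >= 6
    y1, y2, y3, y4 >= 0

Solving the primal: x* = (5, 0).
  primal value c^T x* = 30.
Solving the dual: y* = (0, 0, 6, 0).
  dual value b^T y* = 30.
Strong duality: c^T x* = b^T y*. Confirmed.

30


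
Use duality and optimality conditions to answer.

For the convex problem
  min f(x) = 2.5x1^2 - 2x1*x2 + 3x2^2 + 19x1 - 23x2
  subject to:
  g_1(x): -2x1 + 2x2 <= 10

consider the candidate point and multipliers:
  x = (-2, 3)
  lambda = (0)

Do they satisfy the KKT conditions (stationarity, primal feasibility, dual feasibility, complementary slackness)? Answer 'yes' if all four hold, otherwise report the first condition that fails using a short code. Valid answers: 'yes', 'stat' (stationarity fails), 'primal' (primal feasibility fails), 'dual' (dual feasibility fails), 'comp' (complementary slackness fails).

Gradient of f: grad f(x) = Q x + c = (3, -1)
Constraint values g_i(x) = a_i^T x - b_i:
  g_1((-2, 3)) = 0
Stationarity residual: grad f(x) + sum_i lambda_i a_i = (3, -1)
  -> stationarity FAILS
Primal feasibility (all g_i <= 0): OK
Dual feasibility (all lambda_i >= 0): OK
Complementary slackness (lambda_i * g_i(x) = 0 for all i): OK

Verdict: the first failing condition is stationarity -> stat.

stat


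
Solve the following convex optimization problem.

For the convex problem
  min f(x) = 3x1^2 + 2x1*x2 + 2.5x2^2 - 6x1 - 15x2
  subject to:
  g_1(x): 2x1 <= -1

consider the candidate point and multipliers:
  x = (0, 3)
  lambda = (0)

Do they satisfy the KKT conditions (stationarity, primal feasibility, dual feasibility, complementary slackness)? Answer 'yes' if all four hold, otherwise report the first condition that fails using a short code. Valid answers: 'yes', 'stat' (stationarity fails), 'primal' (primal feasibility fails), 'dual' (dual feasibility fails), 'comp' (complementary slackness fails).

Gradient of f: grad f(x) = Q x + c = (0, 0)
Constraint values g_i(x) = a_i^T x - b_i:
  g_1((0, 3)) = 1
Stationarity residual: grad f(x) + sum_i lambda_i a_i = (0, 0)
  -> stationarity OK
Primal feasibility (all g_i <= 0): FAILS
Dual feasibility (all lambda_i >= 0): OK
Complementary slackness (lambda_i * g_i(x) = 0 for all i): OK

Verdict: the first failing condition is primal_feasibility -> primal.

primal


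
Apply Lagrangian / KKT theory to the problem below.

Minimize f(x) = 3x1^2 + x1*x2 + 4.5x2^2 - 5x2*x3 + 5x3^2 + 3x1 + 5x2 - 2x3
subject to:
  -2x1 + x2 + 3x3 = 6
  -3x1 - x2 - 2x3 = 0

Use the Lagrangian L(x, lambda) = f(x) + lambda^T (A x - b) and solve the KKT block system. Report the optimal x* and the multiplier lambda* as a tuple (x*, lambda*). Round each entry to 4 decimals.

Form the Lagrangian:
  L(x, lambda) = (1/2) x^T Q x + c^T x + lambda^T (A x - b)
Stationarity (grad_x L = 0): Q x + c + A^T lambda = 0.
Primal feasibility: A x = b.

This gives the KKT block system:
  [ Q   A^T ] [ x     ]   [-c ]
  [ A    0  ] [ lambda ] = [ b ]

Solving the linear system:
  x*      = (-0.9621, 0.5073, 1.1895)
  lambda* = (-2.0466, 0.6093)
  f(x*)   = 4.7755

x* = (-0.9621, 0.5073, 1.1895), lambda* = (-2.0466, 0.6093)


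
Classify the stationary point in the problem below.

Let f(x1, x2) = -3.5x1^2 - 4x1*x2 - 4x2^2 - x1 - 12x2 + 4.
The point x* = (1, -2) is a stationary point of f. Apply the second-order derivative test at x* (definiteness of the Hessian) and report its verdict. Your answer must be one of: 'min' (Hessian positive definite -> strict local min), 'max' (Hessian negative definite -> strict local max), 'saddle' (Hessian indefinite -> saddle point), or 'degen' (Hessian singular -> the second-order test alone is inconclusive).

Compute the Hessian H = grad^2 f:
  H = [[-7, -4], [-4, -8]]
Verify stationarity: grad f(x*) = H x* + g = (0, 0).
Eigenvalues of H: -11.5311, -3.4689.
Both eigenvalues < 0, so H is negative definite -> x* is a strict local max.

max


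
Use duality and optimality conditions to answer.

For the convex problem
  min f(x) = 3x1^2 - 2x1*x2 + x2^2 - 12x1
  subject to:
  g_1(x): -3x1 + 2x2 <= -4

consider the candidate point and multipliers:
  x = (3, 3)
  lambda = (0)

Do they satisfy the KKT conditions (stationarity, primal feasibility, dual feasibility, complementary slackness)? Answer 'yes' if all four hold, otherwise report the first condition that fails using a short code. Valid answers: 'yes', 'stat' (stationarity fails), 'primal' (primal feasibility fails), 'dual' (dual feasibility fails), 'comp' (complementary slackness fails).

Gradient of f: grad f(x) = Q x + c = (0, 0)
Constraint values g_i(x) = a_i^T x - b_i:
  g_1((3, 3)) = 1
Stationarity residual: grad f(x) + sum_i lambda_i a_i = (0, 0)
  -> stationarity OK
Primal feasibility (all g_i <= 0): FAILS
Dual feasibility (all lambda_i >= 0): OK
Complementary slackness (lambda_i * g_i(x) = 0 for all i): OK

Verdict: the first failing condition is primal_feasibility -> primal.

primal


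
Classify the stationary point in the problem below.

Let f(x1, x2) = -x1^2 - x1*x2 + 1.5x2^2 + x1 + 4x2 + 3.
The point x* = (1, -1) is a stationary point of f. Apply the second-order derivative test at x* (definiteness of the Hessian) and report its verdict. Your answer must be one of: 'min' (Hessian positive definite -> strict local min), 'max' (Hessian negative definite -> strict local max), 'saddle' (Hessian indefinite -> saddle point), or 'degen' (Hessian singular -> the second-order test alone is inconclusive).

Compute the Hessian H = grad^2 f:
  H = [[-2, -1], [-1, 3]]
Verify stationarity: grad f(x*) = H x* + g = (0, 0).
Eigenvalues of H: -2.1926, 3.1926.
Eigenvalues have mixed signs, so H is indefinite -> x* is a saddle point.

saddle


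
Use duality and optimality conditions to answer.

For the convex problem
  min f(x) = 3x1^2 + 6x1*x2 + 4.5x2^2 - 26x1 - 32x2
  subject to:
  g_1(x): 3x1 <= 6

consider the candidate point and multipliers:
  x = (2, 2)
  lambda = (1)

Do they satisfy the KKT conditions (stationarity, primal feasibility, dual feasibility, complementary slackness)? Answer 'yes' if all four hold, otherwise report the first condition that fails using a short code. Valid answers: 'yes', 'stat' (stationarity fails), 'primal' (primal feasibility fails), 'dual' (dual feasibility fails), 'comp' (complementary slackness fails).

Gradient of f: grad f(x) = Q x + c = (-2, -2)
Constraint values g_i(x) = a_i^T x - b_i:
  g_1((2, 2)) = 0
Stationarity residual: grad f(x) + sum_i lambda_i a_i = (1, -2)
  -> stationarity FAILS
Primal feasibility (all g_i <= 0): OK
Dual feasibility (all lambda_i >= 0): OK
Complementary slackness (lambda_i * g_i(x) = 0 for all i): OK

Verdict: the first failing condition is stationarity -> stat.

stat


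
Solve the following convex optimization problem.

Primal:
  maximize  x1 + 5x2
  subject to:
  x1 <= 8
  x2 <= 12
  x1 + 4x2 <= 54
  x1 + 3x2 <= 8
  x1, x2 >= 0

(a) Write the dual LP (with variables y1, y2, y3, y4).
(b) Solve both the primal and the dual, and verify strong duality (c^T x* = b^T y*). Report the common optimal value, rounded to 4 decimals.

The standard primal-dual pair for 'max c^T x s.t. A x <= b, x >= 0' is:
  Dual:  min b^T y  s.t.  A^T y >= c,  y >= 0.

So the dual LP is:
  minimize  8y1 + 12y2 + 54y3 + 8y4
  subject to:
    y1 + y3 + y4 >= 1
    y2 + 4y3 + 3y4 >= 5
    y1, y2, y3, y4 >= 0

Solving the primal: x* = (0, 2.6667).
  primal value c^T x* = 13.3333.
Solving the dual: y* = (0, 0, 0, 1.6667).
  dual value b^T y* = 13.3333.
Strong duality: c^T x* = b^T y*. Confirmed.

13.3333


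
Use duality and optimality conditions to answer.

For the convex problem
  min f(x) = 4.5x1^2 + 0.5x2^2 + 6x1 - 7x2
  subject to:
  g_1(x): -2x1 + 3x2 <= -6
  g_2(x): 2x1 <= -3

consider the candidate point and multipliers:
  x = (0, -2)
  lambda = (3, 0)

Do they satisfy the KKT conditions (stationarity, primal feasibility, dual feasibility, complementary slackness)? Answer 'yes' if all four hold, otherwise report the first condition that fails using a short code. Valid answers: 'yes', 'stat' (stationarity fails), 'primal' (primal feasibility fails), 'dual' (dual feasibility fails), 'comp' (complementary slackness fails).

Gradient of f: grad f(x) = Q x + c = (6, -9)
Constraint values g_i(x) = a_i^T x - b_i:
  g_1((0, -2)) = 0
  g_2((0, -2)) = 3
Stationarity residual: grad f(x) + sum_i lambda_i a_i = (0, 0)
  -> stationarity OK
Primal feasibility (all g_i <= 0): FAILS
Dual feasibility (all lambda_i >= 0): OK
Complementary slackness (lambda_i * g_i(x) = 0 for all i): OK

Verdict: the first failing condition is primal_feasibility -> primal.

primal


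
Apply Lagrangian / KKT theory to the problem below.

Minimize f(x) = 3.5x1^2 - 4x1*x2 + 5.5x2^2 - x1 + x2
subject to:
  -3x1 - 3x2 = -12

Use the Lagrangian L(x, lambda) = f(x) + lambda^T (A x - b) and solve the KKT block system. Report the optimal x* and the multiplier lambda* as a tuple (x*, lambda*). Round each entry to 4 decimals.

Form the Lagrangian:
  L(x, lambda) = (1/2) x^T Q x + c^T x + lambda^T (A x - b)
Stationarity (grad_x L = 0): Q x + c + A^T lambda = 0.
Primal feasibility: A x = b.

This gives the KKT block system:
  [ Q   A^T ] [ x     ]   [-c ]
  [ A    0  ] [ lambda ] = [ b ]

Solving the linear system:
  x*      = (2.3846, 1.6154)
  lambda* = (3.0769)
  f(x*)   = 18.0769

x* = (2.3846, 1.6154), lambda* = (3.0769)


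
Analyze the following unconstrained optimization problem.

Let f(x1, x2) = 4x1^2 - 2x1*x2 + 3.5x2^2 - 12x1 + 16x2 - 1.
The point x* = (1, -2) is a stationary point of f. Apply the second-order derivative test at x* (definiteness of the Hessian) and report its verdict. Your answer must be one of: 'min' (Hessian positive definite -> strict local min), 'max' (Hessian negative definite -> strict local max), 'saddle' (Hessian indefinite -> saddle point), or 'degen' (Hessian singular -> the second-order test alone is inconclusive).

Compute the Hessian H = grad^2 f:
  H = [[8, -2], [-2, 7]]
Verify stationarity: grad f(x*) = H x* + g = (0, 0).
Eigenvalues of H: 5.4384, 9.5616.
Both eigenvalues > 0, so H is positive definite -> x* is a strict local min.

min


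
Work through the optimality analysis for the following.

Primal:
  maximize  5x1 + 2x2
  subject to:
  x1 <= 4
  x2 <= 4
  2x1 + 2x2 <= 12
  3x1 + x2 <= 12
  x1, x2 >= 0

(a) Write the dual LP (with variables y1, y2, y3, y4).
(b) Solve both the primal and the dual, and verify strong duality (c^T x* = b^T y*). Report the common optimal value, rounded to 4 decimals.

The standard primal-dual pair for 'max c^T x s.t. A x <= b, x >= 0' is:
  Dual:  min b^T y  s.t.  A^T y >= c,  y >= 0.

So the dual LP is:
  minimize  4y1 + 4y2 + 12y3 + 12y4
  subject to:
    y1 + 2y3 + 3y4 >= 5
    y2 + 2y3 + y4 >= 2
    y1, y2, y3, y4 >= 0

Solving the primal: x* = (3, 3).
  primal value c^T x* = 21.
Solving the dual: y* = (0, 0, 0.25, 1.5).
  dual value b^T y* = 21.
Strong duality: c^T x* = b^T y*. Confirmed.

21


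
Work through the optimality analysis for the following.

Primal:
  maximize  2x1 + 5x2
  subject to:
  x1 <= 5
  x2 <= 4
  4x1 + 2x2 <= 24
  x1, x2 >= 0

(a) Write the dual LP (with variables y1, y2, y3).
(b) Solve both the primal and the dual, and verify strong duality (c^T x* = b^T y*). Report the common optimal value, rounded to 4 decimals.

The standard primal-dual pair for 'max c^T x s.t. A x <= b, x >= 0' is:
  Dual:  min b^T y  s.t.  A^T y >= c,  y >= 0.

So the dual LP is:
  minimize  5y1 + 4y2 + 24y3
  subject to:
    y1 + 4y3 >= 2
    y2 + 2y3 >= 5
    y1, y2, y3 >= 0

Solving the primal: x* = (4, 4).
  primal value c^T x* = 28.
Solving the dual: y* = (0, 4, 0.5).
  dual value b^T y* = 28.
Strong duality: c^T x* = b^T y*. Confirmed.

28


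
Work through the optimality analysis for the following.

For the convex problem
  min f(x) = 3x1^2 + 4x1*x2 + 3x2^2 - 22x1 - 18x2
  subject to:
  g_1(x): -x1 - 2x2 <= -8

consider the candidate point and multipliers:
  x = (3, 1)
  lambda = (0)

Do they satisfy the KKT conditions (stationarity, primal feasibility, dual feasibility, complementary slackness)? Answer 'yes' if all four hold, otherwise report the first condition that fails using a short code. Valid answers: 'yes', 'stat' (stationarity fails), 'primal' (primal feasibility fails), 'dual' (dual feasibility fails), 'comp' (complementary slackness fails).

Gradient of f: grad f(x) = Q x + c = (0, 0)
Constraint values g_i(x) = a_i^T x - b_i:
  g_1((3, 1)) = 3
Stationarity residual: grad f(x) + sum_i lambda_i a_i = (0, 0)
  -> stationarity OK
Primal feasibility (all g_i <= 0): FAILS
Dual feasibility (all lambda_i >= 0): OK
Complementary slackness (lambda_i * g_i(x) = 0 for all i): OK

Verdict: the first failing condition is primal_feasibility -> primal.

primal


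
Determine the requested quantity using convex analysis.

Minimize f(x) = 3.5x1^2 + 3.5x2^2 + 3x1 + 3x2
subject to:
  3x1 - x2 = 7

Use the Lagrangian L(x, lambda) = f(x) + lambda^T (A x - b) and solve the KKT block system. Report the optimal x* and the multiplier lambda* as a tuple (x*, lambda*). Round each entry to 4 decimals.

Form the Lagrangian:
  L(x, lambda) = (1/2) x^T Q x + c^T x + lambda^T (A x - b)
Stationarity (grad_x L = 0): Q x + c + A^T lambda = 0.
Primal feasibility: A x = b.

This gives the KKT block system:
  [ Q   A^T ] [ x     ]   [-c ]
  [ A    0  ] [ lambda ] = [ b ]

Solving the linear system:
  x*      = (1.9286, -1.2143)
  lambda* = (-5.5)
  f(x*)   = 20.3214

x* = (1.9286, -1.2143), lambda* = (-5.5)


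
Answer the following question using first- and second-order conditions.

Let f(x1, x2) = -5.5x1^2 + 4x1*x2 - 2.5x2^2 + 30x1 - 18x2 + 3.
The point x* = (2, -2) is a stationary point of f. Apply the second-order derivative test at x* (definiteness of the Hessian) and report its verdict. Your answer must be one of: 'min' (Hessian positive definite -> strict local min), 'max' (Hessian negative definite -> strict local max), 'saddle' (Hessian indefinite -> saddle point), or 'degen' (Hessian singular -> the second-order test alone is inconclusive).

Compute the Hessian H = grad^2 f:
  H = [[-11, 4], [4, -5]]
Verify stationarity: grad f(x*) = H x* + g = (0, 0).
Eigenvalues of H: -13, -3.
Both eigenvalues < 0, so H is negative definite -> x* is a strict local max.

max


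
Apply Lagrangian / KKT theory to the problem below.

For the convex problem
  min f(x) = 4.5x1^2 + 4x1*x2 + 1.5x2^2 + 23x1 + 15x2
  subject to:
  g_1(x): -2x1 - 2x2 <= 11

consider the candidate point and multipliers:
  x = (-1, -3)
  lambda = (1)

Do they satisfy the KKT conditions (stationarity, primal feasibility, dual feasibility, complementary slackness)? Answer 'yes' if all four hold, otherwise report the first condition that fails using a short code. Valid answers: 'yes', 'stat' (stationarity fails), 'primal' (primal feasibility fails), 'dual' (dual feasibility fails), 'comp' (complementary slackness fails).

Gradient of f: grad f(x) = Q x + c = (2, 2)
Constraint values g_i(x) = a_i^T x - b_i:
  g_1((-1, -3)) = -3
Stationarity residual: grad f(x) + sum_i lambda_i a_i = (0, 0)
  -> stationarity OK
Primal feasibility (all g_i <= 0): OK
Dual feasibility (all lambda_i >= 0): OK
Complementary slackness (lambda_i * g_i(x) = 0 for all i): FAILS

Verdict: the first failing condition is complementary_slackness -> comp.

comp


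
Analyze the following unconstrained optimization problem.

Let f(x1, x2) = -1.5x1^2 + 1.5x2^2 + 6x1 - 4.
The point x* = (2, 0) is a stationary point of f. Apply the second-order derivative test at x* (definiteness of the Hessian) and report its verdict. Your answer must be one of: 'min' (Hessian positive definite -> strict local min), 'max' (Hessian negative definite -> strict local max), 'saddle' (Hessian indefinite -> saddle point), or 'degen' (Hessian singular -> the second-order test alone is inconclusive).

Compute the Hessian H = grad^2 f:
  H = [[-3, 0], [0, 3]]
Verify stationarity: grad f(x*) = H x* + g = (0, 0).
Eigenvalues of H: -3, 3.
Eigenvalues have mixed signs, so H is indefinite -> x* is a saddle point.

saddle


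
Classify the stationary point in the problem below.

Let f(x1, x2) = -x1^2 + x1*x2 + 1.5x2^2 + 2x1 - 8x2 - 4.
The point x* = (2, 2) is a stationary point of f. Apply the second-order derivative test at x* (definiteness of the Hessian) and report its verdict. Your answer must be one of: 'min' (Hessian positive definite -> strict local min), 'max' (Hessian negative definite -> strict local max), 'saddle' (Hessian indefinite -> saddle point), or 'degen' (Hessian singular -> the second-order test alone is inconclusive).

Compute the Hessian H = grad^2 f:
  H = [[-2, 1], [1, 3]]
Verify stationarity: grad f(x*) = H x* + g = (0, 0).
Eigenvalues of H: -2.1926, 3.1926.
Eigenvalues have mixed signs, so H is indefinite -> x* is a saddle point.

saddle


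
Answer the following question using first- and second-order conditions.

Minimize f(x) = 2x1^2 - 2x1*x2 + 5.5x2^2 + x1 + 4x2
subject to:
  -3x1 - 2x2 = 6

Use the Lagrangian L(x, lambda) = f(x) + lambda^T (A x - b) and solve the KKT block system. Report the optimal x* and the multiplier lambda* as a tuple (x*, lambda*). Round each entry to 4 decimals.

Form the Lagrangian:
  L(x, lambda) = (1/2) x^T Q x + c^T x + lambda^T (A x - b)
Stationarity (grad_x L = 0): Q x + c + A^T lambda = 0.
Primal feasibility: A x = b.

This gives the KKT block system:
  [ Q   A^T ] [ x     ]   [-c ]
  [ A    0  ] [ lambda ] = [ b ]

Solving the linear system:
  x*      = (-1.4532, -0.8201)
  lambda* = (-1.0576)
  f(x*)   = 0.8058

x* = (-1.4532, -0.8201), lambda* = (-1.0576)


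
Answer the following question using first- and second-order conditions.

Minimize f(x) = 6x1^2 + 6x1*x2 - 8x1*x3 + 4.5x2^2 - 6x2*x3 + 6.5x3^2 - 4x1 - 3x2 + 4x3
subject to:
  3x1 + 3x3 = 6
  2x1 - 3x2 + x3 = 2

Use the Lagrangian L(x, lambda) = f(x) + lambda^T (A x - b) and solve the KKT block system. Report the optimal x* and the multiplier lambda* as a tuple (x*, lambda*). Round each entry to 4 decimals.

Form the Lagrangian:
  L(x, lambda) = (1/2) x^T Q x + c^T x + lambda^T (A x - b)
Stationarity (grad_x L = 0): Q x + c + A^T lambda = 0.
Primal feasibility: A x = b.

This gives the KKT block system:
  [ Q   A^T ] [ x     ]   [-c ]
  [ A    0  ] [ lambda ] = [ b ]

Solving the linear system:
  x*      = (1.1, 0.3667, 0.9)
  lambda* = (-1.7333, 0.5)
  f(x*)   = 3.75

x* = (1.1, 0.3667, 0.9), lambda* = (-1.7333, 0.5)


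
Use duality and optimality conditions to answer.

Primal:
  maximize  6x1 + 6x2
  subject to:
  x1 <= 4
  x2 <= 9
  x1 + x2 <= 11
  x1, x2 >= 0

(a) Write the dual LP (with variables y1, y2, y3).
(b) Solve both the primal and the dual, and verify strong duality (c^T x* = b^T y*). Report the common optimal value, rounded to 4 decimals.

The standard primal-dual pair for 'max c^T x s.t. A x <= b, x >= 0' is:
  Dual:  min b^T y  s.t.  A^T y >= c,  y >= 0.

So the dual LP is:
  minimize  4y1 + 9y2 + 11y3
  subject to:
    y1 + y3 >= 6
    y2 + y3 >= 6
    y1, y2, y3 >= 0

Solving the primal: x* = (2, 9).
  primal value c^T x* = 66.
Solving the dual: y* = (0, 0, 6).
  dual value b^T y* = 66.
Strong duality: c^T x* = b^T y*. Confirmed.

66


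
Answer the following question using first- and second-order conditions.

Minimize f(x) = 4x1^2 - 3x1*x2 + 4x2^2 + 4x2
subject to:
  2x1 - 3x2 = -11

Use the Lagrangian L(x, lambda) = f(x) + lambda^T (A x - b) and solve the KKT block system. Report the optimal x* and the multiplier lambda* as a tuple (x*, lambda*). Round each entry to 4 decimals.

Form the Lagrangian:
  L(x, lambda) = (1/2) x^T Q x + c^T x + lambda^T (A x - b)
Stationarity (grad_x L = 0): Q x + c + A^T lambda = 0.
Primal feasibility: A x = b.

This gives the KKT block system:
  [ Q   A^T ] [ x     ]   [-c ]
  [ A    0  ] [ lambda ] = [ b ]

Solving the linear system:
  x*      = (-1.4853, 2.6765)
  lambda* = (9.9559)
  f(x*)   = 60.1103

x* = (-1.4853, 2.6765), lambda* = (9.9559)


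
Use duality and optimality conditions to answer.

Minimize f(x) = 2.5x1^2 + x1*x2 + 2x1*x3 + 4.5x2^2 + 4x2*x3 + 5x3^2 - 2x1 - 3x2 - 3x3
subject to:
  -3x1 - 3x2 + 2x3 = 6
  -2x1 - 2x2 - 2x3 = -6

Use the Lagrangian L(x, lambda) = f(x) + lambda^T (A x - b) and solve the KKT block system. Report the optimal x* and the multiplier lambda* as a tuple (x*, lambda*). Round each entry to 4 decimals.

Form the Lagrangian:
  L(x, lambda) = (1/2) x^T Q x + c^T x + lambda^T (A x - b)
Stationarity (grad_x L = 0): Q x + c + A^T lambda = 0.
Primal feasibility: A x = b.

This gives the KKT block system:
  [ Q   A^T ] [ x     ]   [-c ]
  [ A    0  ] [ lambda ] = [ b ]

Solving the linear system:
  x*      = (0.4167, -0.4167, 3)
  lambda* = (-4.1, 8.9833)
  f(x*)   = 34.9583

x* = (0.4167, -0.4167, 3), lambda* = (-4.1, 8.9833)


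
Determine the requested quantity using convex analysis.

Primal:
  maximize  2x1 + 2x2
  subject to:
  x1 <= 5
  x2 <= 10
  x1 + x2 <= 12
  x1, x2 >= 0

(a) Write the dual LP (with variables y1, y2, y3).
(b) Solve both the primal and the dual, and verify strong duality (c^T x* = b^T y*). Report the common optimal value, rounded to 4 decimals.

The standard primal-dual pair for 'max c^T x s.t. A x <= b, x >= 0' is:
  Dual:  min b^T y  s.t.  A^T y >= c,  y >= 0.

So the dual LP is:
  minimize  5y1 + 10y2 + 12y3
  subject to:
    y1 + y3 >= 2
    y2 + y3 >= 2
    y1, y2, y3 >= 0

Solving the primal: x* = (2, 10).
  primal value c^T x* = 24.
Solving the dual: y* = (0, 0, 2).
  dual value b^T y* = 24.
Strong duality: c^T x* = b^T y*. Confirmed.

24


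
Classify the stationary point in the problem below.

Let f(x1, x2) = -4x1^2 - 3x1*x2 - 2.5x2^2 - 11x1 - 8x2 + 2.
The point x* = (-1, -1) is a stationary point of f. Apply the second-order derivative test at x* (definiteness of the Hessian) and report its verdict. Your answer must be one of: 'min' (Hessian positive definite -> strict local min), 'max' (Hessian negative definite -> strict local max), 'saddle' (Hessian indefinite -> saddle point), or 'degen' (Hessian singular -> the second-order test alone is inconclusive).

Compute the Hessian H = grad^2 f:
  H = [[-8, -3], [-3, -5]]
Verify stationarity: grad f(x*) = H x* + g = (0, 0).
Eigenvalues of H: -9.8541, -3.1459.
Both eigenvalues < 0, so H is negative definite -> x* is a strict local max.

max


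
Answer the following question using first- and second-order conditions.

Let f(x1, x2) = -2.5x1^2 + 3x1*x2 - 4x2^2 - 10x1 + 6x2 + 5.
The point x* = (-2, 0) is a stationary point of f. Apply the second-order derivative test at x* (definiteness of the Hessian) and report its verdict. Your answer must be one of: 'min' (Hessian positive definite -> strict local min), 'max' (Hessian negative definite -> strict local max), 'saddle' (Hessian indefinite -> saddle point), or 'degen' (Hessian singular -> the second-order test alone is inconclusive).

Compute the Hessian H = grad^2 f:
  H = [[-5, 3], [3, -8]]
Verify stationarity: grad f(x*) = H x* + g = (0, 0).
Eigenvalues of H: -9.8541, -3.1459.
Both eigenvalues < 0, so H is negative definite -> x* is a strict local max.

max


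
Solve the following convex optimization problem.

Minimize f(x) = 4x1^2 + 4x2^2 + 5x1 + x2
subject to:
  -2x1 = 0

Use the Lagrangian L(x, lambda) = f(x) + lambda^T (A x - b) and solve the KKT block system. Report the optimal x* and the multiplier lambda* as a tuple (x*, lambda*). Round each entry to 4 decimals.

Form the Lagrangian:
  L(x, lambda) = (1/2) x^T Q x + c^T x + lambda^T (A x - b)
Stationarity (grad_x L = 0): Q x + c + A^T lambda = 0.
Primal feasibility: A x = b.

This gives the KKT block system:
  [ Q   A^T ] [ x     ]   [-c ]
  [ A    0  ] [ lambda ] = [ b ]

Solving the linear system:
  x*      = (0, -0.125)
  lambda* = (2.5)
  f(x*)   = -0.0625

x* = (0, -0.125), lambda* = (2.5)


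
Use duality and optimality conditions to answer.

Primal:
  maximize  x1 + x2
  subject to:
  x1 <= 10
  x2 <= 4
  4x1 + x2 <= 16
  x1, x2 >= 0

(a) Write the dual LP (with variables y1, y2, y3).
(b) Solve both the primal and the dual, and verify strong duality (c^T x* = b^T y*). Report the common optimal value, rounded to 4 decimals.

The standard primal-dual pair for 'max c^T x s.t. A x <= b, x >= 0' is:
  Dual:  min b^T y  s.t.  A^T y >= c,  y >= 0.

So the dual LP is:
  minimize  10y1 + 4y2 + 16y3
  subject to:
    y1 + 4y3 >= 1
    y2 + y3 >= 1
    y1, y2, y3 >= 0

Solving the primal: x* = (3, 4).
  primal value c^T x* = 7.
Solving the dual: y* = (0, 0.75, 0.25).
  dual value b^T y* = 7.
Strong duality: c^T x* = b^T y*. Confirmed.

7
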